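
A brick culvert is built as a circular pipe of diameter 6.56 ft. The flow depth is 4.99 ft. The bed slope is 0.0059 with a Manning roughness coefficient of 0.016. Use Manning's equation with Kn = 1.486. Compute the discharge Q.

For a circular section of diameter D = 6.56 ft at depth y = 4.99 ft, the central angle is θ = 2 arccos(1 − 2y/D) = 4.238 rad. Then A = (D²/8)(θ − sin θ) = 27.59 ft² and P = Dθ/2 = 13.9 ft.
Hydraulic radius R = A/P = 27.59/13.9 = 1.984 ft.
Manning's equation: Q = (1.486/n) A R^(2/3) S^(1/2) = (1.486/0.016) × 27.59 × 1.984^(2/3) × 0.0059^(1/2) = 311 ft³/s.

Q = 311 ft³/s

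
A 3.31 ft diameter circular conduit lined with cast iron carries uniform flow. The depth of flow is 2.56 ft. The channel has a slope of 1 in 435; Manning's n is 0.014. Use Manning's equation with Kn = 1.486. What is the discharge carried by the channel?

Q = 36.4 ft³/s

For a circular section of diameter D = 3.31 ft at depth y = 2.56 ft, the central angle is θ = 2 arccos(1 − 2y/D) = 4.299 rad. Then A = (D²/8)(θ − sin θ) = 7.141 ft² and P = Dθ/2 = 7.114 ft.
Hydraulic radius R = A/P = 7.141/7.114 = 1.004 ft.
Manning's equation: Q = (1.486/n) A R^(2/3) S^(1/2) = (1.486/0.014) × 7.141 × 1.004^(2/3) × 0.002299^(1/2) = 36.4 ft³/s.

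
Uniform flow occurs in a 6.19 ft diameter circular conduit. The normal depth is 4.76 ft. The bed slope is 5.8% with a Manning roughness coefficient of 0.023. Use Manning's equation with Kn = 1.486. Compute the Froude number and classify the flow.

supercritical

For a circular section of diameter D = 6.19 ft at depth y = 4.76 ft, the central angle is θ = 2 arccos(1 − 2y/D) = 4.278 rad. Then A = (D²/8)(θ − sin θ) = 24.83 ft² and P = Dθ/2 = 13.24 ft.
Hydraulic radius R = A/P = 24.83/13.24 = 1.876 ft.
V = (1.486/n) R^(2/3) √S = (1.486/0.023) × 1.876^(2/3) × √0.058 = 23.66 ft/s. Hydraulic depth D_h = A/T = 24.83/5.218 = 4.759 ft.
Froude number Fr = V/√(g·D_h) = 23.66/√(32.2×4.759) = 1.91, which is greater than 1, so the flow is supercritical.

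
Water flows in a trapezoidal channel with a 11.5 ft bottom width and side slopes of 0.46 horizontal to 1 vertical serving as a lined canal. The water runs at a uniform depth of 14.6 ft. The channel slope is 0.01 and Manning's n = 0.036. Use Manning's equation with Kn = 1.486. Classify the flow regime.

With bottom width b = 11.5 ft and side slope z = 0.46: A = (b + zy)y = (11.5 + 0.46×14.6)×14.6 = 266 ft²; P = b + 2y√(1+z²) = 11.5 + 2×14.6×1.101 = 43.64 ft.
Hydraulic radius R = A/P = 266/43.64 = 6.094 ft.
V = (1.486/n) R^(2/3) √S = (1.486/0.036) × 6.094^(2/3) × √0.01 = 13.77 ft/s. Hydraulic depth D_h = A/T = 266/24.93 = 10.67 ft.
Froude number Fr = V/√(g·D_h) = 13.77/√(32.2×10.67) = 0.743, which is less than 1, so the flow is subcritical.

subcritical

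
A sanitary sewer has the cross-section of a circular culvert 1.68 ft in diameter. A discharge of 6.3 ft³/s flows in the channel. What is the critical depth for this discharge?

y_c = 0.937 ft

At critical depth, Q² T / (g A³) = 1, i.e. A³/T = Q²/g = 6.3²/32.2 = 1.233.
Try y = 1.1 ft: A³/T = 2.278 — high.
Try y = 0.715 ft: A³/T = 0.4375 — low.
Try y = 0.937 ft: A³/T = 1.23 — matches.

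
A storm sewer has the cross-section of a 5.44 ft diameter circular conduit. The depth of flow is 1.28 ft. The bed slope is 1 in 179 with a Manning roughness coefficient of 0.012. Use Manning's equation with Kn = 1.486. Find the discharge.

For a circular section of diameter D = 5.44 ft at depth y = 1.28 ft, the central angle is θ = 2 arccos(1 − 2y/D) = 2.026 rad. Then A = (D²/8)(θ − sin θ) = 4.171 ft² and P = Dθ/2 = 5.51 ft.
Hydraulic radius R = A/P = 4.171/5.51 = 0.757 ft.
Manning's equation: Q = (1.486/n) A R^(2/3) S^(1/2) = (1.486/0.012) × 4.171 × 0.757^(2/3) × 0.005587^(1/2) = 32.1 ft³/s.

Q = 32.1 ft³/s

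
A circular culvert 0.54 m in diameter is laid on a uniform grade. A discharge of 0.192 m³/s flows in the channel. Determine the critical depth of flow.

At critical depth, Q² T / (g A³) = 1, i.e. A³/T = Q²/g = 0.192²/9.81 = 0.003758.
Try y = 0.354 m: A³/T = 0.007852 — high.
Try y = 0.292 m: A³/T = 0.00375 — close enough.

y_c = 0.292 m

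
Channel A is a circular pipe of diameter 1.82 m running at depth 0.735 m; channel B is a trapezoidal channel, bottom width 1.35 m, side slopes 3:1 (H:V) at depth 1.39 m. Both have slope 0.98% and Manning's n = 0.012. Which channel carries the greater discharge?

Channel A: For a circular section of diameter D = 1.82 m at depth y = 0.735 m, the central angle is θ = 2 arccos(1 − 2y/D) = 2.755 rad. Then A = (D²/8)(θ − sin θ) = 0.9843 m² and P = Dθ/2 = 2.507 m. Hydraulic radius R = A/P = 0.9843/2.507 = 0.3927 m. Q_A = (1/0.012)·0.9843·0.3927^(2/3)·√0.0098 = 4.354 m³/s.
Channel B: With bottom width b = 1.35 m and side slope z = 3: A = (b + zy)y = (1.35 + 3×1.39)×1.39 = 7.673 m²; P = b + 2y√(1+z²) = 1.35 + 2×1.39×3.162 = 10.14 m. Hydraulic radius R = A/P = 7.673/10.14 = 0.7566 m. Q_B = (1/0.012)·7.673·0.7566^(2/3)·√0.0098 = 52.56 m³/s.
Q_A = 4.354 m³/s vs Q_B = 52.56 m³/s, so channel B carries more.

channel B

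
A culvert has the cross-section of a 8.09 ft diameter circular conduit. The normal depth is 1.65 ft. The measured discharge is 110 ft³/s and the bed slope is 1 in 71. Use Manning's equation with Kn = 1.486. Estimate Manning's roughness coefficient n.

For a circular section of diameter D = 8.09 ft at depth y = 1.65 ft, the central angle is θ = 2 arccos(1 − 2y/D) = 1.874 rad. Then A = (D²/8)(θ − sin θ) = 7.527 ft² and P = Dθ/2 = 7.582 ft.
Hydraulic radius R = A/P = 7.527/7.582 = 0.9927 ft.
Rearranging Manning's equation: n = (1.486/Q) A R^(2/3) S^(1/2) = (1.486/110) × 7.527 × 0.9927^(2/3) × √0.01408 = 0.012.

n = 0.012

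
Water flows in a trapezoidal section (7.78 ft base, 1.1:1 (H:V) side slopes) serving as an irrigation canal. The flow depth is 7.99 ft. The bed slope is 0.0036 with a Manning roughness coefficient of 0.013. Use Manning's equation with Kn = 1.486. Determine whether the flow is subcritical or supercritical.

With bottom width b = 7.78 ft and side slope z = 1.1: A = (b + zy)y = (7.78 + 1.1×7.99)×7.99 = 132.4 ft²; P = b + 2y√(1+z²) = 7.78 + 2×7.99×1.487 = 31.54 ft.
Hydraulic radius R = A/P = 132.4/31.54 = 4.198 ft.
V = (1.486/n) R^(2/3) √S = (1.486/0.013) × 4.198^(2/3) × √0.0036 = 17.85 ft/s. Hydraulic depth D_h = A/T = 132.4/25.36 = 5.221 ft.
Froude number Fr = V/√(g·D_h) = 17.85/√(32.2×5.221) = 1.38, which is greater than 1, so the flow is supercritical.

supercritical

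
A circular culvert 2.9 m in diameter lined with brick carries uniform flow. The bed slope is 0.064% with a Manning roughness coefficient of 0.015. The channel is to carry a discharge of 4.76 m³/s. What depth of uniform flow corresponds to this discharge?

Manning's equation rearranged: A R^(2/3) = nQ / (1·√S) = 0.015 × 4.76 / (√0.00064) = 2.822.
Trying y = 1.3 m: A R^(2/3) = 2.205 — short.
Trying y = 1.8 m: A R^(2/3) = 3.77 — over.
Trying y = 1.5 m: A R^(2/3) = 2.822 — close enough.

y_n = 1.5 m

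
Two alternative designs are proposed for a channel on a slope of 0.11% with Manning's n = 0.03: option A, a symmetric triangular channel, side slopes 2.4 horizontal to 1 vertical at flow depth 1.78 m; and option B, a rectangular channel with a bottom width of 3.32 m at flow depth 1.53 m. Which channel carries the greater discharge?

channel A

Channel A: For a triangular section with side slope z = 2.4: A = zy² = 2.4×1.78² = 7.604 m²; P = 2y√(1+z²) = 2×1.78×2.6 = 9.256 m. Hydraulic radius R = A/P = 7.604/9.256 = 0.8215 m. Q_A = (1/0.03)·7.604·0.8215^(2/3)·√0.0011 = 7.374 m³/s.
Channel B: Flow area A = b·y = 3.32 × 1.53 = 5.08 m². Wetted perimeter P = b + 2y = 3.32 + 2×1.53 = 6.38 m. Hydraulic radius R = A/P = 5.08/6.38 = 0.7962 m. Q_B = (1/0.03)·5.08·0.7962^(2/3)·√0.0011 = 4.824 m³/s.
Q_A = 7.374 m³/s vs Q_B = 4.824 m³/s, so channel A carries more.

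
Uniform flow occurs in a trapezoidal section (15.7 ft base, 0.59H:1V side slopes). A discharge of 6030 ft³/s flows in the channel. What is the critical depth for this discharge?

At critical depth, Q² T / (g A³) = 1, i.e. A³/T = Q²/g = 6030²/32.2 = 1129000.
Try y = 10.3 ft: A³/T = 405200 — short.
Try y = 17 ft: A³/T = 2340000 — over.
Try y = 13.9 ft: A³/T = 1142000 — close enough.

y_c = 13.9 ft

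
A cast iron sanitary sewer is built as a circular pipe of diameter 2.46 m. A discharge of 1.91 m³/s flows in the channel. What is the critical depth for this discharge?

At critical depth, Q² T / (g A³) = 1, i.e. A³/T = Q²/g = 1.91²/9.81 = 0.3719.
Trying y = 0.733 m: A³/T = 0.7451 — too large.
Trying y = 0.434 m: A³/T = 0.09627 — too small.
Trying y = 0.613 m: A³/T = 0.3718 — ≈ 0.3719.

y_c = 0.613 m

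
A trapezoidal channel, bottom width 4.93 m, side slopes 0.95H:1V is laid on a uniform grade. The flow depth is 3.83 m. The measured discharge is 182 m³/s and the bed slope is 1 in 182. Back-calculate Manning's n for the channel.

With bottom width b = 4.93 m and side slope z = 0.95: A = (b + zy)y = (4.93 + 0.95×3.83)×3.83 = 32.82 m²; P = b + 2y√(1+z²) = 4.93 + 2×3.83×1.379 = 15.5 m.
Hydraulic radius R = A/P = 32.82/15.5 = 2.118 m.
Rearranging Manning's equation: n = (1/Q) A R^(2/3) S^(1/2) = (1/182) × 32.82 × 2.118^(2/3) × √0.005495 = 0.022.

n = 0.022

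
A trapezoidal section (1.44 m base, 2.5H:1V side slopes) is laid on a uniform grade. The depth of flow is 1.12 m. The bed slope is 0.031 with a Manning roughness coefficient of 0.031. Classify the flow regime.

supercritical

With bottom width b = 1.44 m and side slope z = 2.5: A = (b + zy)y = (1.44 + 2.5×1.12)×1.12 = 4.749 m²; P = b + 2y√(1+z²) = 1.44 + 2×1.12×2.693 = 7.471 m.
Hydraulic radius R = A/P = 4.749/7.471 = 0.6356 m.
V = (1/n) R^(2/3) √S = (1/0.031) × 0.6356^(2/3) × √0.031 = 4.199 m/s. Hydraulic depth D_h = A/T = 4.749/7.04 = 0.6745 m.
Froude number Fr = V/√(g·D_h) = 4.199/√(9.81×0.6745) = 1.63, which is greater than 1, so the flow is supercritical.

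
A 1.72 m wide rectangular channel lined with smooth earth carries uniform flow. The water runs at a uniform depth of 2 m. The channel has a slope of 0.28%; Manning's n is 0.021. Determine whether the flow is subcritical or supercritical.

subcritical

Flow area A = b·y = 1.72 × 2 = 3.44 m². Wetted perimeter P = b + 2y = 1.72 + 2×2 = 5.72 m.
Hydraulic radius R = A/P = 3.44/5.72 = 0.6014 m.
V = (1/n) R^(2/3) √S = (1/0.021) × 0.6014^(2/3) × √0.0028 = 1.795 m/s. Hydraulic depth D_h = A/T = 3.44/1.72 = 2 m.
Froude number Fr = V/√(g·D_h) = 1.795/√(9.81×2) = 0.405, which is less than 1, so the flow is subcritical.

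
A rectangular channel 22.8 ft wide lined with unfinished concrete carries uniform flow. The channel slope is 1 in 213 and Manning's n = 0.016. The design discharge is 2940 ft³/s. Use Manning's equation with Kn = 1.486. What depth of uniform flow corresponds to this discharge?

y_n = 7.43 ft

Manning's equation rearranged: A R^(2/3) = nQ / (1.486·√S) = 0.016 × 2940 / (1.486 × √0.004695) = 462.
Trying y = 5.87 ft: A R^(2/3) = 330.2 — too small.
Trying y = 7.43 ft: A R^(2/3) = 461.6 — ≈ 462.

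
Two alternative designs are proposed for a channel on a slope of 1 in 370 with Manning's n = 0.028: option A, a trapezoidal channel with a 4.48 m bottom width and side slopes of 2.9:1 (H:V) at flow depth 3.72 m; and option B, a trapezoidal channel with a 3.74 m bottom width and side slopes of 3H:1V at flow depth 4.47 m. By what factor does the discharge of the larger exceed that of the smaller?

Channel A: With bottom width b = 4.48 m and side slope z = 2.9: A = (b + zy)y = (4.48 + 2.9×3.72)×3.72 = 56.8 m²; P = b + 2y√(1+z²) = 4.48 + 2×3.72×3.068 = 27.3 m. Hydraulic radius R = A/P = 56.8/27.3 = 2.08 m. Q_A = (1/0.028)·56.8·2.08^(2/3)·√0.002703 = 171.8 m³/s.
Channel B: With bottom width b = 3.74 m and side slope z = 3: A = (b + zy)y = (3.74 + 3×4.47)×4.47 = 76.66 m²; P = b + 2y√(1+z²) = 3.74 + 2×4.47×3.162 = 32.01 m. Hydraulic radius R = A/P = 76.66/32.01 = 2.395 m. Q_B = (1/0.028)·76.66·2.395^(2/3)·√0.002703 = 254.8 m³/s.
The larger discharge is 254.8 m³/s and the smaller is 171.8 m³/s; the ratio is 1.48.

1.48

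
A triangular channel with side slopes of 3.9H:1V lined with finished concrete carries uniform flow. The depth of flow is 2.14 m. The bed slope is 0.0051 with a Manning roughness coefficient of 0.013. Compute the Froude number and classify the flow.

supercritical

For a triangular section with side slope z = 3.9: A = zy² = 3.9×2.14² = 17.86 m²; P = 2y√(1+z²) = 2×2.14×4.026 = 17.23 m.
Hydraulic radius R = A/P = 17.86/17.23 = 1.036 m.
V = (1/n) R^(2/3) √S = (1/0.013) × 1.036^(2/3) × √0.0051 = 5.626 m/s. Hydraulic depth D_h = A/T = 17.86/16.69 = 1.07 m.
Froude number Fr = V/√(g·D_h) = 5.626/√(9.81×1.07) = 1.74, which is greater than 1, so the flow is supercritical.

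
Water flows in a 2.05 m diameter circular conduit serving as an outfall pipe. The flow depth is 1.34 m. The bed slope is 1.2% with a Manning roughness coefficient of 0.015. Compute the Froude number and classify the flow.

For a circular section of diameter D = 2.05 m at depth y = 1.34 m, the central angle is θ = 2 arccos(1 − 2y/D) = 3.766 rad. Then A = (D²/8)(θ − sin θ) = 2.286 m² and P = Dθ/2 = 3.86 m.
Hydraulic radius R = A/P = 2.286/3.86 = 0.5921 m.
V = (1/n) R^(2/3) √S = (1/0.015) × 0.5921^(2/3) × √0.012 = 5.149 m/s. Hydraulic depth D_h = A/T = 2.286/1.951 = 1.172 m.
Froude number Fr = V/√(g·D_h) = 5.149/√(9.81×1.172) = 1.52, which is greater than 1, so the flow is supercritical.

supercritical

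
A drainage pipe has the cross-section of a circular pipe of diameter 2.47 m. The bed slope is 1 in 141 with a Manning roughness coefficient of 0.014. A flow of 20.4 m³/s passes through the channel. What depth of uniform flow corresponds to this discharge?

y_n = 1.97 m

Manning's equation rearranged: A R^(2/3) = nQ / (1·√S) = 0.014 × 20.4 / (√0.007092) = 3.391.
Trying y = 1.68 m: A R^(2/3) = 2.8 — too small.
Trying y = 2.3 m: A R^(2/3) = 3.736 — too large.
Trying y = 1.97 m: A R^(2/3) = 3.386 — close enough.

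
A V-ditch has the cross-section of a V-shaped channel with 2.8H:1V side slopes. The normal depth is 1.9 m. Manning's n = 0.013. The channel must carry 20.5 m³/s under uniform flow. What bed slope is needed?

For a triangular section with side slope z = 2.8: A = zy² = 2.8×1.9² = 10.11 m²; P = 2y√(1+z²) = 2×1.9×2.973 = 11.3 m.
Hydraulic radius R = A/P = 10.11/11.3 = 0.8947 m.
From Manning's equation, S = [nQ / (1 A R^(2/3))]² = [0.013 × 20.5 / (1 × 10.11 × 0.8947^(2/3))]² = 0.000806.

S = 0.000806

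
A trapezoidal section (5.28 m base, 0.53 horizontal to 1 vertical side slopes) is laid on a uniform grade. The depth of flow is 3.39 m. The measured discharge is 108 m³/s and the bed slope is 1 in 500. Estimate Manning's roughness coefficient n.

n = 0.015

With bottom width b = 5.28 m and side slope z = 0.53: A = (b + zy)y = (5.28 + 0.53×3.39)×3.39 = 23.99 m²; P = b + 2y√(1+z²) = 5.28 + 2×3.39×1.132 = 12.95 m.
Hydraulic radius R = A/P = 23.99/12.95 = 1.852 m.
Rearranging Manning's equation: n = (1/Q) A R^(2/3) S^(1/2) = (1/108) × 23.99 × 1.852^(2/3) × √0.002 = 0.015.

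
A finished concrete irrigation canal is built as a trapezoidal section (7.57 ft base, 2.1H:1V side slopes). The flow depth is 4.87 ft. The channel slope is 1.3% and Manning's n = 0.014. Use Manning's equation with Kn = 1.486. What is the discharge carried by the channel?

Q = 2120 ft³/s

With bottom width b = 7.57 ft and side slope z = 2.1: A = (b + zy)y = (7.57 + 2.1×4.87)×4.87 = 86.67 ft²; P = b + 2y√(1+z²) = 7.57 + 2×4.87×2.326 = 30.22 ft.
Hydraulic radius R = A/P = 86.67/30.22 = 2.868 ft.
Manning's equation: Q = (1.486/n) A R^(2/3) S^(1/2) = (1.486/0.014) × 86.67 × 2.868^(2/3) × 0.013^(1/2) = 2120 ft³/s.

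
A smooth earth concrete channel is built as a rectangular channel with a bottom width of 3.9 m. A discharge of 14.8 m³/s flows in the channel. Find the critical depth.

y_c = 1.14 m

For a rectangular channel, critical depth y_c = (q²/g)^(1/3) where q = Q/b = 14.8/3.9 = 3.795 m²/s.
So y_c = (3.795²/9.81)^(1/3) = 1.14 m.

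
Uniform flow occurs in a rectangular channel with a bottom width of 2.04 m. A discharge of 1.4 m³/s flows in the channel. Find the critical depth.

For a rectangular channel, critical depth y_c = (q²/g)^(1/3) where q = Q/b = 1.4/2.04 = 0.6863 m²/s.
So y_c = (0.6863²/9.81)^(1/3) = 0.363 m.

y_c = 0.363 m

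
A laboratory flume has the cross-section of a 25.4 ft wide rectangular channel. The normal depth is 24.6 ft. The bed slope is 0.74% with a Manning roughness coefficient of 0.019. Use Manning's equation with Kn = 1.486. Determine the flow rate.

Flow area A = b·y = 25.4 × 24.6 = 624.8 ft². Wetted perimeter P = b + 2y = 25.4 + 2×24.6 = 74.6 ft.
Hydraulic radius R = A/P = 624.8/74.6 = 8.376 ft.
Manning's equation: Q = (1.486/n) A R^(2/3) S^(1/2) = (1.486/0.019) × 624.8 × 8.376^(2/3) × 0.0074^(1/2) = 17300 ft³/s.

Q = 17300 ft³/s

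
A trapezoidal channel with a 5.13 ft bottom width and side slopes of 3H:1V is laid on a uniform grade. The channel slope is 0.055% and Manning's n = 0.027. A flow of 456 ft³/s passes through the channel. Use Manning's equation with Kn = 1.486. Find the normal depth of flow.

Manning's equation rearranged: A R^(2/3) = nQ / (1.486·√S) = 0.027 × 456 / (1.486 × √0.00055) = 353.3.
Trying y = 7.99 ft: A R^(2/3) = 603.1 — over.
Trying y = 6.4 ft: A R^(2/3) = 353.1 — close enough.

y_n = 6.4 ft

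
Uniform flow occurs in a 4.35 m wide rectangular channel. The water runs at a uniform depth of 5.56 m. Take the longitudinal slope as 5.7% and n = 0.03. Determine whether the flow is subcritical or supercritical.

Flow area A = b·y = 4.35 × 5.56 = 24.19 m². Wetted perimeter P = b + 2y = 4.35 + 2×5.56 = 15.47 m.
Hydraulic radius R = A/P = 24.19/15.47 = 1.563 m.
V = (1/n) R^(2/3) √S = (1/0.03) × 1.563^(2/3) × √0.057 = 10.72 m/s. Hydraulic depth D_h = A/T = 24.19/4.35 = 5.56 m.
Froude number Fr = V/√(g·D_h) = 10.72/√(9.81×5.56) = 1.45, which is greater than 1, so the flow is supercritical.

supercritical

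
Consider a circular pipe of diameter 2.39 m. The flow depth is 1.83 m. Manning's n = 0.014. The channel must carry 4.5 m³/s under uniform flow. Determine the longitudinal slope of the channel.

For a circular section of diameter D = 2.39 m at depth y = 1.83 m, the central angle is θ = 2 arccos(1 − 2y/D) = 4.262 rad. Then A = (D²/8)(θ − sin θ) = 3.686 m² and P = Dθ/2 = 5.093 m.
Hydraulic radius R = A/P = 3.686/5.093 = 0.7237 m.
From Manning's equation, S = [nQ / (1 A R^(2/3))]² = [0.014 × 4.5 / (1 × 3.686 × 0.7237^(2/3))]² = 0.00045.

S = 0.00045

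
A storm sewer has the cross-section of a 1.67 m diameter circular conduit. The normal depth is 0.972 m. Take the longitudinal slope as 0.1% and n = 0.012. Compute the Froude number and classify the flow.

For a circular section of diameter D = 1.67 m at depth y = 0.972 m, the central angle is θ = 2 arccos(1 − 2y/D) = 3.471 rad. Then A = (D²/8)(θ − sin θ) = 1.323 m² and P = Dθ/2 = 2.898 m.
Hydraulic radius R = A/P = 1.323/2.898 = 0.4564 m.
V = (1/n) R^(2/3) √S = (1/0.012) × 0.4564^(2/3) × √0.001 = 1.562 m/s. Hydraulic depth D_h = A/T = 1.323/1.647 = 0.8031 m.
Froude number Fr = V/√(g·D_h) = 1.562/√(9.81×0.8031) = 0.557, which is less than 1, so the flow is subcritical.

subcritical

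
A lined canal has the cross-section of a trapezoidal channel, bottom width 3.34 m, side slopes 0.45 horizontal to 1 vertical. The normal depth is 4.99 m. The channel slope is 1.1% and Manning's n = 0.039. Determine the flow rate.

With bottom width b = 3.34 m and side slope z = 0.45: A = (b + zy)y = (3.34 + 0.45×4.99)×4.99 = 27.87 m²; P = b + 2y√(1+z²) = 3.34 + 2×4.99×1.097 = 14.28 m.
Hydraulic radius R = A/P = 27.87/14.28 = 1.951 m.
Manning's equation: Q = (1/n) A R^(2/3) S^(1/2) = (1/0.039) × 27.87 × 1.951^(2/3) × 0.011^(1/2) = 117 m³/s.

Q = 117 m³/s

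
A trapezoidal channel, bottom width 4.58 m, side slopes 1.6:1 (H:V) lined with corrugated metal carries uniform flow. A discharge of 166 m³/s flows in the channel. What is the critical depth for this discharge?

At critical depth, Q² T / (g A³) = 1, i.e. A³/T = Q²/g = 166²/9.81 = 2809.
Trying y = 2.97 m: A³/T = 1512 — short.
Trying y = 4.3 m: A³/T = 6525 — over.
Trying y = 3.48 m: A³/T = 2802 — ≈ 2809.

y_c = 3.48 m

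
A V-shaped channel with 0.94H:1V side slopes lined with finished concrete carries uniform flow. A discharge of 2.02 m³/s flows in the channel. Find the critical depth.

At critical depth, Q² T / (g A³) = 1, i.e. A³/T = Q²/g = 2.02²/9.81 = 0.4159.
Trying y = 0.683 m: A³/T = 0.06566 — low.
Trying y = 1.16 m: A³/T = 0.9279 — high.
Trying y = 0.988 m: A³/T = 0.4159 — close enough.

y_c = 0.988 m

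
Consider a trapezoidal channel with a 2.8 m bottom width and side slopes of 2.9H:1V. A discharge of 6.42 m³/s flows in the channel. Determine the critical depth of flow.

At critical depth, Q² T / (g A³) = 1, i.e. A³/T = Q²/g = 6.42²/9.81 = 4.201.
At y = 0.754 m: A³/T = 7.41 — too large.
At y = 0.452 m: A³/T = 1.183 — too small.
At y = 0.646 m: A³/T = 4.203 — ≈ 4.201.

y_c = 0.646 m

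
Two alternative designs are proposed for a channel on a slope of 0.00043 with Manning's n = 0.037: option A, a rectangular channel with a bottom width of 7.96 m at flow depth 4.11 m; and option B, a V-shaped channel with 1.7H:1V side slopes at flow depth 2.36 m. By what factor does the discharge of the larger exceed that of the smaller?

Channel A: Flow area A = b·y = 7.96 × 4.11 = 32.72 m². Wetted perimeter P = b + 2y = 7.96 + 2×4.11 = 16.18 m. Hydraulic radius R = A/P = 32.72/16.18 = 2.022 m. Q_A = (1/0.037)·32.72·2.022^(2/3)·√0.00043 = 29.32 m³/s.
Channel B: For a triangular section with side slope z = 1.7: A = zy² = 1.7×2.36² = 9.468 m²; P = 2y√(1+z²) = 2×2.36×1.972 = 9.309 m. Hydraulic radius R = A/P = 9.468/9.309 = 1.017 m. Q_B = (1/0.037)·9.468·1.017^(2/3)·√0.00043 = 5.367 m³/s.
The larger discharge is 29.32 m³/s and the smaller is 5.367 m³/s; the ratio is 5.46.

5.46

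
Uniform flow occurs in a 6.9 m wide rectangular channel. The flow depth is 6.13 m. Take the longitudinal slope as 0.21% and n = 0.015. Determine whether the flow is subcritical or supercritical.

Flow area A = b·y = 6.9 × 6.13 = 42.3 m². Wetted perimeter P = b + 2y = 6.9 + 2×6.13 = 19.16 m.
Hydraulic radius R = A/P = 42.3/19.16 = 2.208 m.
V = (1/n) R^(2/3) √S = (1/0.015) × 2.208^(2/3) × √0.0021 = 5.18 m/s. Hydraulic depth D_h = A/T = 42.3/6.9 = 6.13 m.
Froude number Fr = V/√(g·D_h) = 5.18/√(9.81×6.13) = 0.668, which is less than 1, so the flow is subcritical.

subcritical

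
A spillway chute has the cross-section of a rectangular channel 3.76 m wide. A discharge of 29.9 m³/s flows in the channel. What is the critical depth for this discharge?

For a rectangular channel, critical depth y_c = (q²/g)^(1/3) where q = Q/b = 29.9/3.76 = 7.952 m²/s.
So y_c = (7.952²/9.81)^(1/3) = 1.86 m.

y_c = 1.86 m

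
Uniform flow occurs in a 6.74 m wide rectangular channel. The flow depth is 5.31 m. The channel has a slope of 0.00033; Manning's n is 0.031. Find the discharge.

Flow area A = b·y = 6.74 × 5.31 = 35.79 m². Wetted perimeter P = b + 2y = 6.74 + 2×5.31 = 17.36 m.
Hydraulic radius R = A/P = 35.79/17.36 = 2.062 m.
Manning's equation: Q = (1/n) A R^(2/3) S^(1/2) = (1/0.031) × 35.79 × 2.062^(2/3) × 0.00033^(1/2) = 34 m³/s.

Q = 34 m³/s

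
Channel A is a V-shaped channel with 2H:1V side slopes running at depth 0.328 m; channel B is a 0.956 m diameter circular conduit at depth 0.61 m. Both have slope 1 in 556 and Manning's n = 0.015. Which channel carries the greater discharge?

Channel A: For a triangular section with side slope z = 2: A = zy² = 2×0.328² = 0.2152 m²; P = 2y√(1+z²) = 2×0.328×2.236 = 1.467 m. Hydraulic radius R = A/P = 0.2152/1.467 = 0.1467 m. Q_A = (1/0.015)·0.2152·0.1467^(2/3)·√0.001799 = 0.1692 m³/s.
Channel B: For a circular section of diameter D = 0.956 m at depth y = 0.61 m, the central angle is θ = 2 arccos(1 − 2y/D) = 3.701 rad. Then A = (D²/8)(θ − sin θ) = 0.4835 m² and P = Dθ/2 = 1.769 m. Hydraulic radius R = A/P = 0.4835/1.769 = 0.2733 m. Q_B = (1/0.015)·0.4835·0.2733^(2/3)·√0.001799 = 0.5756 m³/s.
Q_A = 0.1692 m³/s vs Q_B = 0.5756 m³/s, so channel B carries more.

channel B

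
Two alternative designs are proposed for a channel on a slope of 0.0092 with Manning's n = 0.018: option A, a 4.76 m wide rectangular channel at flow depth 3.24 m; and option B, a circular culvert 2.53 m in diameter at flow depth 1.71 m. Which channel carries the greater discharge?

channel A

Channel A: Flow area A = b·y = 4.76 × 3.24 = 15.42 m². Wetted perimeter P = b + 2y = 4.76 + 2×3.24 = 11.24 m. Hydraulic radius R = A/P = 15.42/11.24 = 1.372 m. Q_A = (1/0.018)·15.42·1.372^(2/3)·√0.0092 = 101.5 m³/s.
Channel B: For a circular section of diameter D = 2.53 m at depth y = 1.71 m, the central angle is θ = 2 arccos(1 − 2y/D) = 3.861 rad. Then A = (D²/8)(θ − sin θ) = 3.616 m² and P = Dθ/2 = 4.884 m. Hydraulic radius R = A/P = 3.616/4.884 = 0.7404 m. Q_B = (1/0.018)·3.616·0.7404^(2/3)·√0.0092 = 15.77 m³/s.
Q_A = 101.5 m³/s vs Q_B = 15.77 m³/s, so channel A carries more.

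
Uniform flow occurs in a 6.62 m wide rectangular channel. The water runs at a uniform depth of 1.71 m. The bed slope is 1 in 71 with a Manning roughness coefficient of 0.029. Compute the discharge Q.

Flow area A = b·y = 6.62 × 1.71 = 11.32 m². Wetted perimeter P = b + 2y = 6.62 + 2×1.71 = 10.04 m.
Hydraulic radius R = A/P = 11.32/10.04 = 1.128 m.
Manning's equation: Q = (1/n) A R^(2/3) S^(1/2) = (1/0.029) × 11.32 × 1.128^(2/3) × 0.01408^(1/2) = 50.2 m³/s.

Q = 50.2 m³/s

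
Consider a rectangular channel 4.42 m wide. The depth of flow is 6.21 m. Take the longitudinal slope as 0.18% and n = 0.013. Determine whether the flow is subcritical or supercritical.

Flow area A = b·y = 4.42 × 6.21 = 27.45 m². Wetted perimeter P = b + 2y = 4.42 + 2×6.21 = 16.84 m.
Hydraulic radius R = A/P = 27.45/16.84 = 1.63 m.
V = (1/n) R^(2/3) √S = (1/0.013) × 1.63^(2/3) × √0.0018 = 4.52 m/s. Hydraulic depth D_h = A/T = 27.45/4.42 = 6.21 m.
Froude number Fr = V/√(g·D_h) = 4.52/√(9.81×6.21) = 0.579, which is less than 1, so the flow is subcritical.

subcritical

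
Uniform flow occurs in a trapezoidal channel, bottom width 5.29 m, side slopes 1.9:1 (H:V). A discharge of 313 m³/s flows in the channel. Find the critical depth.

At critical depth, Q² T / (g A³) = 1, i.e. A³/T = Q²/g = 313²/9.81 = 9987.
Try y = 3.46 m: A³/T = 3752 — too small.
Try y = 5.37 m: A³/T = 22410 — too large.
Try y = 4.42 m: A³/T = 10030 — ≈ 9987.

y_c = 4.42 m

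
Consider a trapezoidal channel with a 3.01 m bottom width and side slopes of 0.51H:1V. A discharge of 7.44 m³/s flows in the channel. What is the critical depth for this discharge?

At critical depth, Q² T / (g A³) = 1, i.e. A³/T = Q²/g = 7.44²/9.81 = 5.643.
Try y = 0.927 m: A³/T = 8.508 — too large.
Try y = 0.581 m: A³/T = 1.968 — too small.
Try y = 0.814 m: A³/T = 5.643 — matches.

y_c = 0.814 m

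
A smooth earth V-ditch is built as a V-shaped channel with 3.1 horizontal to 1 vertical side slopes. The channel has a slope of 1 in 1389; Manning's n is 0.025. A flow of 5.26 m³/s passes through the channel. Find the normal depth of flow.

Manning's equation rearranged: A R^(2/3) = nQ / (1·√S) = 0.025 × 5.26 / (√0.0007199) = 4.901.
At y = 1.09 m: A R^(2/3) = 2.378 — too small.
At y = 1.63 m: A R^(2/3) = 6.953 — too large.
At y = 1.43 m: A R^(2/3) = 4.904 — matches.

y_n = 1.43 m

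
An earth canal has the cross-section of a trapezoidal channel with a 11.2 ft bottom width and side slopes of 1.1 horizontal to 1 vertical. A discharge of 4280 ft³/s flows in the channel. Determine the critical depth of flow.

y_c = 11.5 ft

At critical depth, Q² T / (g A³) = 1, i.e. A³/T = Q²/g = 4280²/32.2 = 568900.
At y = 13.8 ft: A³/T = 1161000 — over.
At y = 11.5 ft: A³/T = 565300 — ≈ 568900.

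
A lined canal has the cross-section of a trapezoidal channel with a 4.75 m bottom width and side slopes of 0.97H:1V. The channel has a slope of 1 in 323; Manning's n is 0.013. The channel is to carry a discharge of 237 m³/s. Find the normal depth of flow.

Manning's equation rearranged: A R^(2/3) = nQ / (1·√S) = 0.013 × 237 / (√0.003096) = 55.37.
At y = 3.42 m: A R^(2/3) = 42.8 — too small.
At y = 4.46 m: A R^(2/3) = 71.69 — too large.
At y = 3.91 m: A R^(2/3) = 55.38 — matches.

y_n = 3.91 m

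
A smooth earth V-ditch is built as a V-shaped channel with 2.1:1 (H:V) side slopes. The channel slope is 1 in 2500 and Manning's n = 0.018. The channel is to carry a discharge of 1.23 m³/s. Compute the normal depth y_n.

Manning's equation rearranged: A R^(2/3) = nQ / (1·√S) = 0.018 × 1.23 / (√0.0004) = 1.107.
At y = 0.717 m: A R^(2/3) = 0.5089 — short.
At y = 1.04 m: A R^(2/3) = 1.372 — over.
At y = 0.96 m: A R^(2/3) = 1.108 — close enough.

y_n = 0.96 m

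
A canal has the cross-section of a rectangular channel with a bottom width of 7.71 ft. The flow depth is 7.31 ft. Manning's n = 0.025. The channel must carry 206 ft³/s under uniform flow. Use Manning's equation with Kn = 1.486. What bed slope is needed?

S = 0.0011

Flow area A = b·y = 7.71 × 7.31 = 56.36 ft². Wetted perimeter P = b + 2y = 7.71 + 2×7.31 = 22.33 ft.
Hydraulic radius R = A/P = 56.36/22.33 = 2.524 ft.
From Manning's equation, S = [nQ / (1.486 A R^(2/3))]² = [0.025 × 206 / (1.486 × 56.36 × 2.524^(2/3))]² = 0.0011.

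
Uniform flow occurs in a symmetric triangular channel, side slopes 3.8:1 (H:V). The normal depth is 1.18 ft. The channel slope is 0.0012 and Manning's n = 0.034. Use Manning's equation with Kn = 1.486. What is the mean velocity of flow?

V = 1.04 ft/s

For a triangular section with side slope z = 3.8: A = zy² = 3.8×1.18² = 5.291 ft²; P = 2y√(1+z²) = 2×1.18×3.929 = 9.273 ft.
Hydraulic radius R = A/P = 5.291/9.273 = 0.5706 ft.
From Manning's equation, V = (1.486/n) R^(2/3) S^(1/2) = (1.486/0.034) × 0.5706^(2/3) × 0.0012^(1/2) = 1.04 ft/s.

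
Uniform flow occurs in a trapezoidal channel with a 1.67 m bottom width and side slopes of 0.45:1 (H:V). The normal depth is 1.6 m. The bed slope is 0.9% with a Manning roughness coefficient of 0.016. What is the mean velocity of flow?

V = 4.84 m/s

With bottom width b = 1.67 m and side slope z = 0.45: A = (b + zy)y = (1.67 + 0.45×1.6)×1.6 = 3.824 m²; P = b + 2y√(1+z²) = 1.67 + 2×1.6×1.097 = 5.179 m.
Hydraulic radius R = A/P = 3.824/5.179 = 0.7384 m.
From Manning's equation, V = (1/n) R^(2/3) S^(1/2) = (1/0.016) × 0.7384^(2/3) × 0.009^(1/2) = 4.84 m/s.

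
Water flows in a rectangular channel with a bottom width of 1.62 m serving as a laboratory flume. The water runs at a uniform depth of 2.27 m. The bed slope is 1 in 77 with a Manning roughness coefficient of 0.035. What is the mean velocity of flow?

V = 2.31 m/s

Flow area A = b·y = 1.62 × 2.27 = 3.677 m². Wetted perimeter P = b + 2y = 1.62 + 2×2.27 = 6.16 m.
Hydraulic radius R = A/P = 3.677/6.16 = 0.597 m.
From Manning's equation, V = (1/n) R^(2/3) S^(1/2) = (1/0.035) × 0.597^(2/3) × 0.01299^(1/2) = 2.31 m/s.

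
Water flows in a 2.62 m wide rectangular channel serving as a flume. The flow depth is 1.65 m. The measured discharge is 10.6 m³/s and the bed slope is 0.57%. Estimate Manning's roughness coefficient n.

Flow area A = b·y = 2.62 × 1.65 = 4.323 m². Wetted perimeter P = b + 2y = 2.62 + 2×1.65 = 5.92 m.
Hydraulic radius R = A/P = 4.323/5.92 = 0.7302 m.
Rearranging Manning's equation: n = (1/Q) A R^(2/3) S^(1/2) = (1/10.6) × 4.323 × 0.7302^(2/3) × √0.0057 = 0.025.

n = 0.025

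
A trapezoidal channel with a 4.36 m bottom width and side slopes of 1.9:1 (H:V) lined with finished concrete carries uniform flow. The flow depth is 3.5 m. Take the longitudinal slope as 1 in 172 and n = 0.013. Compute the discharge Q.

With bottom width b = 4.36 m and side slope z = 1.9: A = (b + zy)y = (4.36 + 1.9×3.5)×3.5 = 38.53 m²; P = b + 2y√(1+z²) = 4.36 + 2×3.5×2.147 = 19.39 m.
Hydraulic radius R = A/P = 38.53/19.39 = 1.987 m.
Manning's equation: Q = (1/n) A R^(2/3) S^(1/2) = (1/0.013) × 38.53 × 1.987^(2/3) × 0.005814^(1/2) = 357 m³/s.

Q = 357 m³/s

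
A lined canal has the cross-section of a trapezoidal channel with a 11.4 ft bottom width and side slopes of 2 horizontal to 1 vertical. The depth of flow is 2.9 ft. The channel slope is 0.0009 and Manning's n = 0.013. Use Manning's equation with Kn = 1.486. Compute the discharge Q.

With bottom width b = 11.4 ft and side slope z = 2: A = (b + zy)y = (11.4 + 2×2.9)×2.9 = 49.88 ft²; P = b + 2y√(1+z²) = 11.4 + 2×2.9×2.236 = 24.37 ft.
Hydraulic radius R = A/P = 49.88/24.37 = 2.047 ft.
Manning's equation: Q = (1.486/n) A R^(2/3) S^(1/2) = (1.486/0.013) × 49.88 × 2.047^(2/3) × 0.0009^(1/2) = 276 ft³/s.

Q = 276 ft³/s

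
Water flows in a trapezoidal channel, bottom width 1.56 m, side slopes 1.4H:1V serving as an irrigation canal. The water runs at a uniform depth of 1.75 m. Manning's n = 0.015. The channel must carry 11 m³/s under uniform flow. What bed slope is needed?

With bottom width b = 1.56 m and side slope z = 1.4: A = (b + zy)y = (1.56 + 1.4×1.75)×1.75 = 7.018 m²; P = b + 2y√(1+z²) = 1.56 + 2×1.75×1.72 = 7.582 m.
Hydraulic radius R = A/P = 7.018/7.582 = 0.9256 m.
From Manning's equation, S = [nQ / (1 A R^(2/3))]² = [0.015 × 11 / (1 × 7.018 × 0.9256^(2/3))]² = 0.000613.

S = 0.000613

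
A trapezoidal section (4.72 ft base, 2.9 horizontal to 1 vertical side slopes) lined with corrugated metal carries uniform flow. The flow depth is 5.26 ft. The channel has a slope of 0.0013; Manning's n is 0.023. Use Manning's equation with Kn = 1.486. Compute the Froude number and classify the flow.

With bottom width b = 4.72 ft and side slope z = 2.9: A = (b + zy)y = (4.72 + 2.9×5.26)×5.26 = 105.1 ft²; P = b + 2y√(1+z²) = 4.72 + 2×5.26×3.068 = 36.99 ft.
Hydraulic radius R = A/P = 105.1/36.99 = 2.84 ft.
V = (1.486/n) R^(2/3) √S = (1.486/0.023) × 2.84^(2/3) × √0.0013 = 4.672 ft/s. Hydraulic depth D_h = A/T = 105.1/35.23 = 2.982 ft.
Froude number Fr = V/√(g·D_h) = 4.672/√(32.2×2.982) = 0.477, which is less than 1, so the flow is subcritical.

subcritical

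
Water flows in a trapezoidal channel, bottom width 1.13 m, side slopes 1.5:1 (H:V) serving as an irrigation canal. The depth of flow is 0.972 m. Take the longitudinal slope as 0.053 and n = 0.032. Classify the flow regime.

With bottom width b = 1.13 m and side slope z = 1.5: A = (b + zy)y = (1.13 + 1.5×0.972)×0.972 = 2.516 m²; P = b + 2y√(1+z²) = 1.13 + 2×0.972×1.803 = 4.635 m.
Hydraulic radius R = A/P = 2.516/4.635 = 0.5428 m.
V = (1/n) R^(2/3) √S = (1/0.032) × 0.5428^(2/3) × √0.053 = 4.787 m/s. Hydraulic depth D_h = A/T = 2.516/4.046 = 0.6217 m.
Froude number Fr = V/√(g·D_h) = 4.787/√(9.81×0.6217) = 1.94, which is greater than 1, so the flow is supercritical.

supercritical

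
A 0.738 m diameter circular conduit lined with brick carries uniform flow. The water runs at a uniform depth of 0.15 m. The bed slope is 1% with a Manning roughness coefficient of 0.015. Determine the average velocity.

V = 1.34 m/s

For a circular section of diameter D = 0.738 m at depth y = 0.15 m, the central angle is θ = 2 arccos(1 − 2y/D) = 1.871 rad. Then A = (D²/8)(θ − sin θ) = 0.06233 m² and P = Dθ/2 = 0.6903 m.
Hydraulic radius R = A/P = 0.06233/0.6903 = 0.09028 m.
From Manning's equation, V = (1/n) R^(2/3) S^(1/2) = (1/0.015) × 0.09028^(2/3) × 0.01^(1/2) = 1.34 m/s.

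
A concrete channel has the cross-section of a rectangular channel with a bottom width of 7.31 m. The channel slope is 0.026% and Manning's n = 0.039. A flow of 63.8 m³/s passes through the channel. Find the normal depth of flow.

Manning's equation rearranged: A R^(2/3) = nQ / (1·√S) = 0.039 × 63.8 / (√0.00026) = 154.3.
At y = 8.65 m: A R^(2/3) = 118.6 — short.
At y = 12.5 m: A R^(2/3) = 182.7 — over.
At y = 10.8 m: A R^(2/3) = 154.2 — close enough.

y_n = 10.8 m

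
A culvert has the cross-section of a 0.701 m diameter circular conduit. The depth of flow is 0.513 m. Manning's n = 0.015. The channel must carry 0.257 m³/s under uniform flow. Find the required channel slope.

S = 0.0013

For a circular section of diameter D = 0.701 m at depth y = 0.513 m, the central angle is θ = 2 arccos(1 − 2y/D) = 4.106 rad. Then A = (D²/8)(θ − sin θ) = 0.3027 m² and P = Dθ/2 = 1.439 m.
Hydraulic radius R = A/P = 0.3027/1.439 = 0.2103 m.
From Manning's equation, S = [nQ / (1 A R^(2/3))]² = [0.015 × 0.257 / (1 × 0.3027 × 0.2103^(2/3))]² = 0.0013.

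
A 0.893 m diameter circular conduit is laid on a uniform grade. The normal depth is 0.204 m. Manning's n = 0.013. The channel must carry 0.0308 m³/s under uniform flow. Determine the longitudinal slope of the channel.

For a circular section of diameter D = 0.893 m at depth y = 0.204 m, the central angle is θ = 2 arccos(1 − 2y/D) = 1.993 rad. Then A = (D²/8)(θ − sin θ) = 0.1078 m² and P = Dθ/2 = 0.89 m.
Hydraulic radius R = A/P = 0.1078/0.89 = 0.1211 m.
From Manning's equation, S = [nQ / (1 A R^(2/3))]² = [0.013 × 0.0308 / (1 × 0.1078 × 0.1211^(2/3))]² = 0.00023.

S = 0.00023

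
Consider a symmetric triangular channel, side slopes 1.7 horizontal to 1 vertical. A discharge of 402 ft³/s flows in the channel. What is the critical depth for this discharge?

y_c = 5.11 ft

At critical depth, Q² T / (g A³) = 1, i.e. A³/T = Q²/g = 402²/32.2 = 5019.
At y = 4.02 ft: A³/T = 1517 — low.
At y = 6.46 ft: A³/T = 16260 — high.
At y = 5.11 ft: A³/T = 5035 — matches.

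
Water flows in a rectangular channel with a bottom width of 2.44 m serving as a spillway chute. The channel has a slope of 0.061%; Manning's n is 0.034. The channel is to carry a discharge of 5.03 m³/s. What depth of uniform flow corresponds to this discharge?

y_n = 3.1 m

Manning's equation rearranged: A R^(2/3) = nQ / (1·√S) = 0.034 × 5.03 / (√0.00061) = 6.924.
At y = 2.71 m: A R^(2/3) = 5.893 — low.
At y = 3.1 m: A R^(2/3) = 6.922 — close enough.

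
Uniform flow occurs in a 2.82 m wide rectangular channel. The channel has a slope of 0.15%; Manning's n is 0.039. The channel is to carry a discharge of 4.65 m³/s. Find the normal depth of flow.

Manning's equation rearranged: A R^(2/3) = nQ / (1·√S) = 0.039 × 4.65 / (√0.0015) = 4.682.
Try y = 1.59 m: A R^(2/3) = 3.692 — short.
Try y = 2.26 m: A R^(2/3) = 5.8 — over.
Try y = 1.91 m: A R^(2/3) = 4.685 — ≈ 4.682.

y_n = 1.91 m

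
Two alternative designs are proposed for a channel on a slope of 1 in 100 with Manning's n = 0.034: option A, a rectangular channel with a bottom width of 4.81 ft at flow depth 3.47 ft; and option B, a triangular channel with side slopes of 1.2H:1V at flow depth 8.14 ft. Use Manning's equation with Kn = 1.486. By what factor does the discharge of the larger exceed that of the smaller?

Channel A: Flow area A = b·y = 4.81 × 3.47 = 16.69 ft². Wetted perimeter P = b + 2y = 4.81 + 2×3.47 = 11.75 ft. Hydraulic radius R = A/P = 16.69/11.75 = 1.42 ft. Q_A = (1.486/0.034)·16.69·1.42^(2/3)·√0.01 = 92.18 ft³/s.
Channel B: For a triangular section with side slope z = 1.2: A = zy² = 1.2×8.14² = 79.51 ft²; P = 2y√(1+z²) = 2×8.14×1.562 = 25.43 ft. Hydraulic radius R = A/P = 79.51/25.43 = 3.127 ft. Q_B = (1.486/0.034)·79.51·3.127^(2/3)·√0.01 = 743.1 ft³/s.
The larger discharge is 743.1 ft³/s and the smaller is 92.18 ft³/s; the ratio is 8.06.

8.06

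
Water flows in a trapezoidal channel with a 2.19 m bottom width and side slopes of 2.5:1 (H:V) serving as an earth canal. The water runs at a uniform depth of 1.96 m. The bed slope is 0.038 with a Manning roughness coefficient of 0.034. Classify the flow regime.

With bottom width b = 2.19 m and side slope z = 2.5: A = (b + zy)y = (2.19 + 2.5×1.96)×1.96 = 13.9 m²; P = b + 2y√(1+z²) = 2.19 + 2×1.96×2.693 = 12.74 m.
Hydraulic radius R = A/P = 13.9/12.74 = 1.09 m.
V = (1/n) R^(2/3) √S = (1/0.034) × 1.09^(2/3) × √0.038 = 6.074 m/s. Hydraulic depth D_h = A/T = 13.9/11.99 = 1.159 m.
Froude number Fr = V/√(g·D_h) = 6.074/√(9.81×1.159) = 1.8, which is greater than 1, so the flow is supercritical.

supercritical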